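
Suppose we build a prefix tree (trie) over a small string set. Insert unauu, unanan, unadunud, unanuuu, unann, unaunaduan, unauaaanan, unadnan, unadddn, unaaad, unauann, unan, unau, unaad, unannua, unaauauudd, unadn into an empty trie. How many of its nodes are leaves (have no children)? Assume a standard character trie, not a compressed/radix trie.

A leaf is a node with no children — equivalently, the end of a word that is not a proper prefix of any other stored word.
Those words: "unaaad", "unaad", "unaauauudd", "unadddn", "unadnan", "unadunud", "unanan", "unannua", "unanuuu", "unauaaanan", "unauann", "unaunaduan", "unauu"
Leaf count: 13

13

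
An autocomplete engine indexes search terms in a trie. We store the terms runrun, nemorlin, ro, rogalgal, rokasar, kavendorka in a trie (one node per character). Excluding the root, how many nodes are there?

Count nodes per top-level branch (shared prefixes stored once):
  'k'-branch (kavendorka): 10 nodes
  'n'-branch (nemorlin): 8 nodes
  'r'-branch (ro, rogalgal, rokasar, runrun): 18 nodes
Sum: 36

36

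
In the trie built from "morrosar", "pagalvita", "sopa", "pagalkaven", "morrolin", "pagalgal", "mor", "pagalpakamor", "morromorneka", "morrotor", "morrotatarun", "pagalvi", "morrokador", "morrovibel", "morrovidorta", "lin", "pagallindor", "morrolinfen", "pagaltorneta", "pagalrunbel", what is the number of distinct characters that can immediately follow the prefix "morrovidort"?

The children of the "morrovidort" node are the distinct next characters among strings starting with "morrovidort".
Distinct next characters after "morrovidort": a.
That node has 1 child edge.

1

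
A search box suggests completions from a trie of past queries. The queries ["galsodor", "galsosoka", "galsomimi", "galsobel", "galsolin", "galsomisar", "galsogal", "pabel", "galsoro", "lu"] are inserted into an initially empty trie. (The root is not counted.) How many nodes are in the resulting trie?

Count nodes per top-level branch (shared prefixes stored once):
  'g'-branch (galsobel, galsodor, galsogal, galsolin, galsomimi, galsomisar, galsoro, galsosoka): 30 nodes
  'l'-branch (lu): 2 nodes
  'p'-branch (pabel): 5 nodes
Sum: 37

37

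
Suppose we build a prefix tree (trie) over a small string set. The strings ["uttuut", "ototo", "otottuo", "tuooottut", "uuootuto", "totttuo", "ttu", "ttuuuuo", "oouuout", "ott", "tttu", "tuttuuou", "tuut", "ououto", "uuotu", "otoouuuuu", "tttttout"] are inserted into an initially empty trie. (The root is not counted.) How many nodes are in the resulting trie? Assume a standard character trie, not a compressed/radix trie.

77

For each word, the new-node count is its length minus the longest prefix already in the trie:
  "uttuut" → 6 new (u, t, t, u, u, t)
  "ototo" → 5 new (o, t, o, t, o)
  "otottuo" → prefix "otot" already present; 3 new (t, u, o)
  "tuooottut" → 9 new (t, u, o, o, o, t, t, u, t)
  "uuootuto" → prefix "u" already present; 7 new (u, o, o, t, u, t, o)
  "totttuo" → prefix "t" already present; 6 new (o, t, t, t, u, o)
  "ttu" → prefix "t" already present; 2 new (t, u)
  "ttuuuuo" → prefix "ttu" already present; 4 new (u, u, u, o)
  "oouuout" → prefix "o" already present; 6 new (o, u, u, o, u, t)
  "ott" → prefix "ot" already present; 1 new (t)
  "tttu" → prefix "tt" already present; 2 new (t, u)
  "tuttuuou" → prefix "tu" already present; 6 new (t, t, u, u, o, u)
  "tuut" → prefix "tu" already present; 2 new (u, t)
  "ououto" → prefix "o" already present; 5 new (u, o, u, t, o)
  "uuotu" → prefix "uuo" already present; 2 new (t, u)
  "otoouuuuu" → prefix "oto" already present; 6 new (o, u, u, u, u, u)
  "tttttout" → prefix "ttt" already present; 5 new (t, t, o, u, t)
Total nodes = 6 + 5 + 3 + 9 + 7 + 6 + 2 + 4 + 6 + 1 + 2 + 6 + 2 + 5 + 2 + 6 + 5 = 77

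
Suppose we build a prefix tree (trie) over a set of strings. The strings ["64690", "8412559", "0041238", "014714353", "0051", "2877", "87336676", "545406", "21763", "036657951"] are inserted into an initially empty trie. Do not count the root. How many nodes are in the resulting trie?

58

For each word, the new-node count is its length minus the longest prefix already in the trie:
  "64690" → 5 new (6, 4, 6, 9, 0)
  "8412559" → 7 new (8, 4, 1, 2, 5, 5, 9)
  "0041238" → 7 new (0, 0, 4, 1, 2, 3, 8)
  "014714353" → prefix "0" already present; 8 new (1, 4, 7, 1, 4, 3, 5, 3)
  "0051" → prefix "00" already present; 2 new (5, 1)
  "2877" → 4 new (2, 8, 7, 7)
  "87336676" → prefix "8" already present; 7 new (7, 3, 3, 6, 6, 7, 6)
  "545406" → 6 new (5, 4, 5, 4, 0, 6)
  "21763" → prefix "2" already present; 4 new (1, 7, 6, 3)
  "036657951" → prefix "0" already present; 8 new (3, 6, 6, 5, 7, 9, 5, 1)
Total nodes = 5 + 7 + 7 + 8 + 2 + 4 + 7 + 6 + 4 + 8 = 58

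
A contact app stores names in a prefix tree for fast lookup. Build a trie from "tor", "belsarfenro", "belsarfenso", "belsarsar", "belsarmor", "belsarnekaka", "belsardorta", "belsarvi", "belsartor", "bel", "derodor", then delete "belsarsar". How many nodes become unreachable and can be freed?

3

A node on "belsarsar"'s path can go only if nothing else ends at it or branches off below it.
The suffix "sar" (3 nodes) is used only by "belsarsar"; the node for "belsar" still has the child "f", so pruning stops there.
Nodes removed: 3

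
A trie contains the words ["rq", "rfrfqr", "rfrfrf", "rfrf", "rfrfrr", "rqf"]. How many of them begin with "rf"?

4

Traverse to the node for "rf", then collect every word in that subtree.
Matches: "rfrf", "rfrfqr", "rfrfrf", "rfrfrr"
Count: 4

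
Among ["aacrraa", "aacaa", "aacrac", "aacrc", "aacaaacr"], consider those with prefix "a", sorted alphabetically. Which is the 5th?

Words with prefix "a", in lexicographic order: "aacaa", "aacaaacr", "aacrac", "aacrc", "aacrraa"
Position 5: aacrraa

aacrraa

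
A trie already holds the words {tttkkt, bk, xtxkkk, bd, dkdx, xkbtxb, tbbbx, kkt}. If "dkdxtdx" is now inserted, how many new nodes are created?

Walking "dkdxtdx" from the root, the first 4 characters ("dkdx") follow existing edges; "t" is the first miss.
New nodes needed: |"dkdxtdx"| − 4 = 7 − 4 = 3.

3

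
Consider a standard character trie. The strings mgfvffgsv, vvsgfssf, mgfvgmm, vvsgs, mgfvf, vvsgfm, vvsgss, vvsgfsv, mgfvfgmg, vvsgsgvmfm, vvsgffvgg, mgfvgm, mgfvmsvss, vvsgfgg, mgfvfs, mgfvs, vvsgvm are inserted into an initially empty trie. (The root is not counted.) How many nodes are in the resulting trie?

Trace insertions, counting only characters that open a new branch:
  "mgfvffgsv" → 9 new (m, g, f, v, f, f, g, s, v)
  "vvsgfssf" → 8 new (v, v, s, g, f, s, s, f)
  "mgfvgmm" → prefix "mgfv" already present; 3 new (g, m, m)
  "vvsgs" → prefix "vvsg" already present; 1 new (s)
  "mgfvf" → prefix "mgfvf" already present; 0 new (none)
  "vvsgfm" → prefix "vvsgf" already present; 1 new (m)
  "vvsgss" → prefix "vvsgs" already present; 1 new (s)
  "vvsgfsv" → prefix "vvsgfs" already present; 1 new (v)
  "mgfvfgmg" → prefix "mgfvf" already present; 3 new (g, m, g)
  "vvsgsgvmfm" → prefix "vvsgs" already present; 5 new (g, v, m, f, m)
  "vvsgffvgg" → prefix "vvsgf" already present; 4 new (f, v, g, g)
  "mgfvgm" → prefix "mgfvgm" already present; 0 new (none)
  "mgfvmsvss" → prefix "mgfv" already present; 5 new (m, s, v, s, s)
  "vvsgfgg" → prefix "vvsgf" already present; 2 new (g, g)
  "mgfvfs" → prefix "mgfvf" already present; 1 new (s)
  "mgfvs" → prefix "mgfv" already present; 1 new (s)
  "vvsgvm" → prefix "vvsg" already present; 2 new (v, m)
Total nodes = 9 + 8 + 3 + 1 + 0 + 1 + 1 + 1 + 3 + 5 + 4 + 0 + 5 + 2 + 1 + 1 + 2 = 47

47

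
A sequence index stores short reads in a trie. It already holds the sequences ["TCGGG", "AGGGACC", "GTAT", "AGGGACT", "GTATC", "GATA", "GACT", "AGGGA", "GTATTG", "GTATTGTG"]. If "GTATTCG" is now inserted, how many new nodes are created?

2

Walking "GTATTCG" from the root, the first 5 characters ("GTATT") follow existing edges; "C" is the first miss.
So 7 − 5 = 2 new nodes.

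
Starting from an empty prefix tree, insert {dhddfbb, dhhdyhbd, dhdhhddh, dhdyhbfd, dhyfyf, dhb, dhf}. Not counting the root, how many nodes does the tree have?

Count nodes per top-level branch (shared prefixes stored once):
  'd'-branch (dhb, dhddfbb, dhdhhddh, dhdyhbfd, dhf, dhhdyhbd, dhyfyf): 29 nodes
Sum: 29

29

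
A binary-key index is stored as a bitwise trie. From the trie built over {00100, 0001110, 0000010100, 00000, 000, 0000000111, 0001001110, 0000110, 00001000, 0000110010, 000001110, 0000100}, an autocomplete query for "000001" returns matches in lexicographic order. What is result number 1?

0000010100

Words with prefix "000001", in lexicographic order: "0000010100", "000001110"
Position 1: 0000010100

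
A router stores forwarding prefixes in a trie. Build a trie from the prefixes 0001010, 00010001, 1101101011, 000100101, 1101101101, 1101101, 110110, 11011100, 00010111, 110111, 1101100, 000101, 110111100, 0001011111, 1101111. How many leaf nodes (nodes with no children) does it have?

9

Leaves are exactly the stored words that no other stored word extends.
Those words: "00010001", "000100101", "0001010", "0001011111", "1101100", "1101101011", "1101101101", "11011100", "110111100"
Leaf count: 9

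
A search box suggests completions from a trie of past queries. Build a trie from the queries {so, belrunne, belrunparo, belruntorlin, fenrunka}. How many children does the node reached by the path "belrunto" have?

1

The children of the "belrunto" node are the distinct next characters among strings starting with "belrunto".
Distinct next characters after "belrunto": r.
That node has 1 child edge.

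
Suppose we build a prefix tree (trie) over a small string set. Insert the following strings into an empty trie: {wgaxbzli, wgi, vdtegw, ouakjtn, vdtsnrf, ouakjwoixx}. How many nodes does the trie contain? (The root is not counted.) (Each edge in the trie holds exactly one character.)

31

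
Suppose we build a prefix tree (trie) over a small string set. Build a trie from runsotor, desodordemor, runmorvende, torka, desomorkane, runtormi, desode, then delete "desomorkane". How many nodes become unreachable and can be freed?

7

After clearing the end-marker at "desomorkane", prune upward until reaching a node still needed by another word.
The suffix "morkane" (7 nodes) is used only by "desomorkane"; the node for "deso" still has the child "d", so pruning stops there.
Nodes removed: 7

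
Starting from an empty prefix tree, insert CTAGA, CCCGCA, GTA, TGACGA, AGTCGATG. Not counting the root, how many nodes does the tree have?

Trie structure (* marks end of a word):
(root)
├─ A
│  └─ G
│     └─ T
│        └─ C
│           └─ G
│              └─ A
│                 └─ T
│                    └─ G *
├─ C
│  ├─ C
│  │  └─ C
│  │     └─ G
│  │        └─ C
│  │           └─ A *
│  └─ T
│     └─ A
│        └─ G
│           └─ A *
├─ G
│  └─ T
│     └─ A *
└─ T
   └─ G
      └─ A
         └─ C
            └─ G
               └─ A *
Counting every labelled node above: 27.

27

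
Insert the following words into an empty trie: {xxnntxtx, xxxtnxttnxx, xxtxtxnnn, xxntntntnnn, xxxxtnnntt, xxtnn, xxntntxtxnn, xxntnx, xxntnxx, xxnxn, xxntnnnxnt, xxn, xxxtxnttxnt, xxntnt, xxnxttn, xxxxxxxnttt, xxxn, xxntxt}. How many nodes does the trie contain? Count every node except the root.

75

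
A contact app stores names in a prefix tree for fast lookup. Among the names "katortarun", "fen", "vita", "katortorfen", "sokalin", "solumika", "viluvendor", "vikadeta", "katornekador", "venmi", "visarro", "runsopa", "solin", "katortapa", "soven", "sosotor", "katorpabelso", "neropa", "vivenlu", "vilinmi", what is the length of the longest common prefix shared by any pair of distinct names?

The deepest shared node is where two words last agree before diverging.
e.g. "katortapa" and "katortarun" share the prefix "katorta" of length 7; no pair shares a longer one.
Longest shared-prefix length: 7

7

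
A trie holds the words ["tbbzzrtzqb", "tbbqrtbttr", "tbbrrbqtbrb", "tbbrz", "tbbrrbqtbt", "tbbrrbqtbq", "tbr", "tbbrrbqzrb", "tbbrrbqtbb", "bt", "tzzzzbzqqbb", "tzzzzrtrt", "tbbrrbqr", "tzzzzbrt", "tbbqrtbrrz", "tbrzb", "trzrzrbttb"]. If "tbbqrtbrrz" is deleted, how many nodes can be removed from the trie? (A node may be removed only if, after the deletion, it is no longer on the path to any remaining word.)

Walk "tbbqrtbrrz" from the leaf back toward the root, removing each node that no remaining word uses.
The suffix "rrz" (3 nodes) is used only by "tbbqrtbrrz"; the node for "tbbqrtb" still has the child "t", so pruning stops there.
Nodes removed: 3

3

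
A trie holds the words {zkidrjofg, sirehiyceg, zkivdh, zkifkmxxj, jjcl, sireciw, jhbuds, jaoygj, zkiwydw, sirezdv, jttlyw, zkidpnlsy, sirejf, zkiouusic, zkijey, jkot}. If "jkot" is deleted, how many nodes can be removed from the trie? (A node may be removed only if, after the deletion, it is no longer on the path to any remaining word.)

A node on "jkot"'s path can go only if nothing else ends at it or branches off below it.
The suffix "kot" (3 nodes) is used only by "jkot"; the node for "j" still has the child "j", so pruning stops there.
Nodes removed: 3

3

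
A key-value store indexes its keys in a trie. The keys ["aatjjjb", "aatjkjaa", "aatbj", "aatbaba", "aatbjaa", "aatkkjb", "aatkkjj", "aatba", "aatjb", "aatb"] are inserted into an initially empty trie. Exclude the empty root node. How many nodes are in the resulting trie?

Count nodes per top-level branch (shared prefixes stored once):
  'a'-branch (aatb, aatba, aatbaba, aatbj, aatbjaa, aatjb, aatjjjb, aatjkjaa, aatkkjb, aatkkjj): 24 nodes
Sum: 24

24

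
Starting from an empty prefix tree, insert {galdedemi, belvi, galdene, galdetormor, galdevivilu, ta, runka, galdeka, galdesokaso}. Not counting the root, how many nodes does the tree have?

Count nodes per top-level branch (shared prefixes stored once):
  'b'-branch (belvi): 5 nodes
  'g'-branch (galdedemi, galdeka, galdene, galdesokaso, galdetormor, galdevivilu): 31 nodes
  'r'-branch (runka): 5 nodes
  't'-branch (ta): 2 nodes
Sum: 43

43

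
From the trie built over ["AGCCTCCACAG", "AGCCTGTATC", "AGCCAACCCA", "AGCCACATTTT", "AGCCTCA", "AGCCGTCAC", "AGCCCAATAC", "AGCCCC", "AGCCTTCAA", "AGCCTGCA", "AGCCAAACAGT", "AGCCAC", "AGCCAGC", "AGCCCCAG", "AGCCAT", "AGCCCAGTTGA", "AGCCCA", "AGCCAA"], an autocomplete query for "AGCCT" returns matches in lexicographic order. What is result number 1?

AGCCTCA

DFS of the "AGCCT" subtree visits, in order: "AGCCTCA", "AGCCTCCACAG", "AGCCTGCA", "AGCCTGTATC", "AGCCTTCAA"
Position 1: AGCCTCA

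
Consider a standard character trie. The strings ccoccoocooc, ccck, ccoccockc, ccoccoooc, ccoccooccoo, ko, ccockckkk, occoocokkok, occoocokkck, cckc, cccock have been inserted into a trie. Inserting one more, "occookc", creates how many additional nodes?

The longest prefix of "occookc" already in the trie is "occoo" (length 5).
New nodes needed: |"occookc"| − 5 = 7 − 5 = 2.

2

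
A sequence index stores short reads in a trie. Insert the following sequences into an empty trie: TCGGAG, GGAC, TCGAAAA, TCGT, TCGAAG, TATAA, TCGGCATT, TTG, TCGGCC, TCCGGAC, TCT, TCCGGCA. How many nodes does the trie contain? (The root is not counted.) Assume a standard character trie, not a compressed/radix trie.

35

For each word, the new-node count is its length minus the longest prefix already in the trie:
  "TCGGAG" → 6 new (T, C, G, G, A, G)
  "GGAC" → 4 new (G, G, A, C)
  "TCGAAAA" → prefix "TCG" already present; 4 new (A, A, A, A)
  "TCGT" → prefix "TCG" already present; 1 new (T)
  "TCGAAG" → prefix "TCGAA" already present; 1 new (G)
  "TATAA" → prefix "T" already present; 4 new (A, T, A, A)
  "TCGGCATT" → prefix "TCGG" already present; 4 new (C, A, T, T)
  "TTG" → prefix "T" already present; 2 new (T, G)
  "TCGGCC" → prefix "TCGGC" already present; 1 new (C)
  "TCCGGAC" → prefix "TC" already present; 5 new (C, G, G, A, C)
  "TCT" → prefix "TC" already present; 1 new (T)
  "TCCGGCA" → prefix "TCCGG" already present; 2 new (C, A)
Total nodes = 6 + 4 + 4 + 1 + 1 + 4 + 4 + 2 + 1 + 5 + 1 + 2 = 35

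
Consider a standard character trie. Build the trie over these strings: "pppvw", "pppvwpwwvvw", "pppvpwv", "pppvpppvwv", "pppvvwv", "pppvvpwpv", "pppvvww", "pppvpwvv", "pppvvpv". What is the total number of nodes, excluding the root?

Trie structure (* marks end of a word):
(root)
└─ p
   └─ p
      └─ p
         └─ v
            ├─ p
            │  ├─ p
            │  │  └─ p
            │  │     └─ v
            │  │        └─ w
            │  │           └─ v *
            │  └─ w
            │     └─ v *
            │        └─ v *
            ├─ v
            │  ├─ p
            │  │  ├─ v *
            │  │  └─ w
            │  │     └─ p
            │  │        └─ v *
            │  └─ w
            │     ├─ v *
            │     └─ w *
            └─ w *
               └─ p
                  └─ w
                     └─ w
                        └─ v
                           └─ v
                              └─ w *
Counting every labelled node above: 29.

29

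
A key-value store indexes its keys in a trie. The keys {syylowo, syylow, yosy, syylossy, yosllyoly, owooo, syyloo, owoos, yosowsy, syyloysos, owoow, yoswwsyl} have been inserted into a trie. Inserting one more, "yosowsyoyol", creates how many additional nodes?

"yosowsy" is already a path in the trie; the remaining "oyol" must be added.
New nodes needed: |"yosowsyoyol"| − 7 = 11 − 7 = 4.

4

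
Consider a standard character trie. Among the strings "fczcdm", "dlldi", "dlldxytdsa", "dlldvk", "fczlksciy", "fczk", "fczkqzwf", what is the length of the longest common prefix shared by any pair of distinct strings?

The deepest shared node is where two words last agree before diverging.
e.g. "dlldi" and "dlldvk" share the prefix "dlld" of length 4; no pair shares a longer one.
Longest shared-prefix length: 4

4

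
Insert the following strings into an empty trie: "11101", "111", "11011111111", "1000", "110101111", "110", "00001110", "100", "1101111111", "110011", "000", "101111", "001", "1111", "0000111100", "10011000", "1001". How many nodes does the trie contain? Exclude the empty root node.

47

Count nodes per top-level branch (shared prefixes stored once):
  '0'-branch (000, 00001110, 0000111100, 001): 12 nodes
  '1'-branch (100, 1000, 1001, 10011000, 101111, 110, 110011, 110101111, 1101111111, 11011111111, 111, 11101, 1111): 35 nodes
Sum: 47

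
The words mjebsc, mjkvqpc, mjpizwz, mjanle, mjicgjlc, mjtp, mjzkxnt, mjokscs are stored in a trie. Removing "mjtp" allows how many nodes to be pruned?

2

Walk "mjtp" from the leaf back toward the root, removing each node that no remaining word uses.
The suffix "tp" (2 nodes) is used only by "mjtp"; the node for "mj" still has the child "e", so pruning stops there.
Nodes removed: 2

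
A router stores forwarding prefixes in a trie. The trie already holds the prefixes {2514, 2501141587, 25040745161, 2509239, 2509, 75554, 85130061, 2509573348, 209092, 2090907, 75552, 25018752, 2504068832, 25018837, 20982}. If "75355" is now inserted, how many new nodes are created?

3

The longest prefix of "75355" already in the trie is "75" (length 2).
So 5 − 2 = 3 new nodes.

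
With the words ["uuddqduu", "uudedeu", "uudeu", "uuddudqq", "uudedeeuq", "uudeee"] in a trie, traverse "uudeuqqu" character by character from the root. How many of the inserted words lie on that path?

Walk "uudeuqqu" from the root; an end-of-word marker is hit whenever a stored word is a prefix of "uudeuqqu".
Prefixes of the query that are stored words: "uudeu"
Count: 1

1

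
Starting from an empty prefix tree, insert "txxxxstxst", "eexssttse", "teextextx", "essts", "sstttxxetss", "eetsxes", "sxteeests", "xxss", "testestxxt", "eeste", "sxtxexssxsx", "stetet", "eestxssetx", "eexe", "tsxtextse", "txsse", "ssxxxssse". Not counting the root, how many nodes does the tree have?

108

For each word, the new-node count is its length minus the longest prefix already in the trie:
  "txxxxstxst" → 10 new (t, x, x, x, x, s, t, x, s, t)
  "eexssttse" → 9 new (e, e, x, s, s, t, t, s, e)
  "teextextx" → prefix "t" already present; 8 new (e, e, x, t, e, x, t, x)
  "essts" → prefix "e" already present; 4 new (s, s, t, s)
  "sstttxxetss" → 11 new (s, s, t, t, t, x, x, e, t, s, s)
  "eetsxes" → prefix "ee" already present; 5 new (t, s, x, e, s)
  "sxteeests" → prefix "s" already present; 8 new (x, t, e, e, e, s, t, s)
  "xxss" → 4 new (x, x, s, s)
  "testestxxt" → prefix "te" already present; 8 new (s, t, e, s, t, x, x, t)
  "eeste" → prefix "ee" already present; 3 new (s, t, e)
  "sxtxexssxsx" → prefix "sxt" already present; 8 new (x, e, x, s, s, x, s, x)
  "stetet" → prefix "s" already present; 5 new (t, e, t, e, t)
  "eestxssetx" → prefix "eest" already present; 6 new (x, s, s, e, t, x)
  "eexe" → prefix "eex" already present; 1 new (e)
  "tsxtextse" → prefix "t" already present; 8 new (s, x, t, e, x, t, s, e)
  "txsse" → prefix "tx" already present; 3 new (s, s, e)
  "ssxxxssse" → prefix "ss" already present; 7 new (x, x, x, s, s, s, e)
Total nodes = 10 + 9 + 8 + 4 + 11 + 5 + 8 + 4 + 8 + 3 + 8 + 5 + 6 + 1 + 8 + 3 + 7 = 108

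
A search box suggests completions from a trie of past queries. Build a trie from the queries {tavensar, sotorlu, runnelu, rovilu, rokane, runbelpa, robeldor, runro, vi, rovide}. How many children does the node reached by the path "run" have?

3

Follow the path "run" to its node, then look at its outgoing edges.
Characters that immediately follow "run" among the stored strings: {b, n, r}.
That node has 3 child edges.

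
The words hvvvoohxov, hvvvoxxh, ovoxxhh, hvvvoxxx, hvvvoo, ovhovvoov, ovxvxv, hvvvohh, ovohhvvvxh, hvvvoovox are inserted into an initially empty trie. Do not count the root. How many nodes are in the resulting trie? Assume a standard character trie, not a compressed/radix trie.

44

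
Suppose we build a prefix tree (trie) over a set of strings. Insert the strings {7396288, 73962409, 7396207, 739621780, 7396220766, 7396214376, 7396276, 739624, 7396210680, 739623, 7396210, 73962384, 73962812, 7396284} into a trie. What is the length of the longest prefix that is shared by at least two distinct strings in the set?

The deepest shared node is where two words last agree before diverging.
"7396210" and "7396210680" agree on "7396210" (7 characters) before diverging; nothing deeper is shared.
Longest shared-prefix length: 7

7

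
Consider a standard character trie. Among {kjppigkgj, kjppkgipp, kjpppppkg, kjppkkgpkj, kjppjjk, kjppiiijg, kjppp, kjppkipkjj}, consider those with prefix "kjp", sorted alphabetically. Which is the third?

Words with prefix "kjp", in lexicographic order: "kjppigkgj", "kjppiiijg", "kjppjjk", "kjppkgipp", "kjppkipkjj", "kjppkkgpkj", "kjppp", "kjpppppkg"
The 3rd is kjppjjk.

kjppjjk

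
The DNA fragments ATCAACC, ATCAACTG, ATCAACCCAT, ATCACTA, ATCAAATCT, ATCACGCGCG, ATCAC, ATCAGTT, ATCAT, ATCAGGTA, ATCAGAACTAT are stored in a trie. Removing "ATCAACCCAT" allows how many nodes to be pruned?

3

After clearing the end-marker at "ATCAACCCAT", prune upward until reaching a node still needed by another word.
The suffix "CAT" (3 nodes) is used only by "ATCAACCCAT"; "ATCAACC" is itself a stored word, so pruning stops there.
Nodes removed: 3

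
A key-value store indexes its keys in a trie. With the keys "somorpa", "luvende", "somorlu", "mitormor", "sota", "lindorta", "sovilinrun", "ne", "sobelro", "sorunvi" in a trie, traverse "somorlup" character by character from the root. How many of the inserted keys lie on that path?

1

Traverse "somorlup" character by character; count nodes along the way that are marked as word ends.
Prefixes of the query that are stored words: "somorlu"
Count: 1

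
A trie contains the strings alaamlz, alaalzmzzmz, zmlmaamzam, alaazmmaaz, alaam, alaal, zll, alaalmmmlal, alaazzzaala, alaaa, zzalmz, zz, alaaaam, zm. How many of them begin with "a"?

Traverse to the node for "a", then collect every word in that subtree.
Words under "a": alaaa, alaaaam, alaal, alaalmmmlal, alaalzmzzmz, alaam, alaamlz, alaazmmaaz, alaazzzaala
Count: 9

9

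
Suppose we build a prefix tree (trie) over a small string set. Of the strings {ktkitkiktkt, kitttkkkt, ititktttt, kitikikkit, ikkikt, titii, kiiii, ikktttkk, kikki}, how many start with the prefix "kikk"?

Filter for entries beginning with "kikk":
Matches: "kikki"
Count: 1

1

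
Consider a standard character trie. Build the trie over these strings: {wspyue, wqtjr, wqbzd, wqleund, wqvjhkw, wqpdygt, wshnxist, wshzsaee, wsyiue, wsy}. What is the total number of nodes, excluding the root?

43

Insert word by word; a character creates a node only if that edge doesn't already exist:
  "wspyue" → 6 new (w, s, p, y, u, e)
  "wqtjr" → prefix "w" already present; 4 new (q, t, j, r)
  "wqbzd" → prefix "wq" already present; 3 new (b, z, d)
  "wqleund" → prefix "wq" already present; 5 new (l, e, u, n, d)
  "wqvjhkw" → prefix "wq" already present; 5 new (v, j, h, k, w)
  "wqpdygt" → prefix "wq" already present; 5 new (p, d, y, g, t)
  "wshnxist" → prefix "ws" already present; 6 new (h, n, x, i, s, t)
  "wshzsaee" → prefix "wsh" already present; 5 new (z, s, a, e, e)
  "wsyiue" → prefix "ws" already present; 4 new (y, i, u, e)
  "wsy" → prefix "wsy" already present; 0 new (none)
Total nodes = 6 + 4 + 3 + 5 + 5 + 5 + 6 + 5 + 4 + 0 = 43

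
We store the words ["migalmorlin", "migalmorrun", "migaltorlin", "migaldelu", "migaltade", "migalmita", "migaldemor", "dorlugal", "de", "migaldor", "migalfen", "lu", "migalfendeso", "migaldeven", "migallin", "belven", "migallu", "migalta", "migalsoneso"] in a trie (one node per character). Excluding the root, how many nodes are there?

72

Insert word by word; a character creates a node only if that edge doesn't already exist:
  "migalmorlin" → 11 new (m, i, g, a, l, m, o, r, l, i, n)
  "migalmorrun" → prefix "migalmor" already present; 3 new (r, u, n)
  "migaltorlin" → prefix "migal" already present; 6 new (t, o, r, l, i, n)
  "migaldelu" → prefix "migal" already present; 4 new (d, e, l, u)
  "migaltade" → prefix "migalt" already present; 3 new (a, d, e)
  "migalmita" → prefix "migalm" already present; 3 new (i, t, a)
  "migaldemor" → prefix "migalde" already present; 3 new (m, o, r)
  "dorlugal" → 8 new (d, o, r, l, u, g, a, l)
  "de" → prefix "d" already present; 1 new (e)
  "migaldor" → prefix "migald" already present; 2 new (o, r)
  "migalfen" → prefix "migal" already present; 3 new (f, e, n)
  "lu" → 2 new (l, u)
  "migalfendeso" → prefix "migalfen" already present; 4 new (d, e, s, o)
  "migaldeven" → prefix "migalde" already present; 3 new (v, e, n)
  "migallin" → prefix "migal" already present; 3 new (l, i, n)
  "belven" → 6 new (b, e, l, v, e, n)
  "migallu" → prefix "migall" already present; 1 new (u)
  "migalta" → prefix "migalta" already present; 0 new (none)
  "migalsoneso" → prefix "migal" already present; 6 new (s, o, n, e, s, o)
Total nodes = 11 + 3 + 6 + 4 + 3 + 3 + 3 + 8 + 1 + 2 + 3 + 2 + 4 + 3 + 3 + 6 + 1 + 0 + 6 = 72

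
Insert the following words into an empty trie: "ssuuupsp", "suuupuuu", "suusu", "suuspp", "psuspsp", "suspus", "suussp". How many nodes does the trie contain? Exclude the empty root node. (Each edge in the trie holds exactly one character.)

32

Trie structure (* marks end of a word):
(root)
├─ p
│  └─ s
│     └─ u
│        └─ s
│           └─ p
│              └─ s
│                 └─ p *
└─ s
   ├─ s
   │  └─ u
   │     └─ u
   │        └─ u
   │           └─ p
   │              └─ s
   │                 └─ p *
   └─ u
      ├─ s
      │  └─ p
      │     └─ u
      │        └─ s *
      └─ u
         ├─ s
         │  ├─ p
         │  │  └─ p *
         │  ├─ s
         │  │  └─ p *
         │  └─ u *
         └─ u
            └─ p
               └─ u
                  └─ u
                     └─ u *
Counting every labelled node above: 32.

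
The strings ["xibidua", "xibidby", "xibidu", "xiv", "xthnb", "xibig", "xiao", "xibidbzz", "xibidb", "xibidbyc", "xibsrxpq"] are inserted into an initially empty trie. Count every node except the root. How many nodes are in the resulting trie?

25

Trie structure (* marks end of a word):
(root)
└─ x
   ├─ i
   │  ├─ a
   │  │  └─ o *
   │  ├─ b
   │  │  ├─ i
   │  │  │  ├─ d
   │  │  │  │  ├─ b *
   │  │  │  │  │  ├─ y *
   │  │  │  │  │  │  └─ c *
   │  │  │  │  │  └─ z
   │  │  │  │  │     └─ z *
   │  │  │  │  └─ u *
   │  │  │  │     └─ a *
   │  │  │  └─ g *
   │  │  └─ s
   │  │     └─ r
   │  │        └─ x
   │  │           └─ p
   │  │              └─ q *
   │  └─ v *
   └─ t
      └─ h
         └─ n
            └─ b *
Counting every labelled node above: 25.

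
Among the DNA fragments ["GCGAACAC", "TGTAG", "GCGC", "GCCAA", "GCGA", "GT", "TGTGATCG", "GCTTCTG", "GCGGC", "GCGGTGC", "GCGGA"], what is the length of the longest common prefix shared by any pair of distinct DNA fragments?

The deepest shared node is where two words last agree before diverging.
e.g. "GCGA" and "GCGAACAC" share the prefix "GCGA" of length 4; no pair shares a longer one.
Longest shared-prefix length: 4

4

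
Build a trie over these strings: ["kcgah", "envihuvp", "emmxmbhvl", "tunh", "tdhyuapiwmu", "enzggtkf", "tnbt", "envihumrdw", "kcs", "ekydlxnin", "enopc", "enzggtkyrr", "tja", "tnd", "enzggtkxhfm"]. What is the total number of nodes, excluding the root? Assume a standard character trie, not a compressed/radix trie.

Count nodes per top-level branch (shared prefixes stored once):
  'e'-branch (ekydlxnin, emmxmbhvl, enopc, envihumrdw, envihuvp, enzggtkf, enzggtkxhfm, enzggtkyrr): 44 nodes
  'k'-branch (kcgah, kcs): 6 nodes
  't'-branch (tdhyuapiwmu, tja, tnbt, tnd, tunh): 20 nodes
Sum: 70

70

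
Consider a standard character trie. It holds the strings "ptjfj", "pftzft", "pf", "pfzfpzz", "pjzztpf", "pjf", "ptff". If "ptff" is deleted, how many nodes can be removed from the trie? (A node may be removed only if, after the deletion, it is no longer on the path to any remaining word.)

2

A node on "ptff"'s path can go only if nothing else ends at it or branches off below it.
The suffix "ff" (2 nodes) is used only by "ptff"; the node for "pt" still has the child "j", so pruning stops there.
Nodes removed: 2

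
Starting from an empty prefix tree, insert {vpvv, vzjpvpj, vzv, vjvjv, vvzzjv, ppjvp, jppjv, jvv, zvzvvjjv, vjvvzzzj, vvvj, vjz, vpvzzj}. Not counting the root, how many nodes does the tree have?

For each word, the new-node count is its length minus the longest prefix already in the trie:
  "vpvv" → 4 new (v, p, v, v)
  "vzjpvpj" → prefix "v" already present; 6 new (z, j, p, v, p, j)
  "vzv" → prefix "vz" already present; 1 new (v)
  "vjvjv" → prefix "v" already present; 4 new (j, v, j, v)
  "vvzzjv" → prefix "v" already present; 5 new (v, z, z, j, v)
  "ppjvp" → 5 new (p, p, j, v, p)
  "jppjv" → 5 new (j, p, p, j, v)
  "jvv" → prefix "j" already present; 2 new (v, v)
  "zvzvvjjv" → 8 new (z, v, z, v, v, j, j, v)
  "vjvvzzzj" → prefix "vjv" already present; 5 new (v, z, z, z, j)
  "vvvj" → prefix "vv" already present; 2 new (v, j)
  "vjz" → prefix "vj" already present; 1 new (z)
  "vpvzzj" → prefix "vpv" already present; 3 new (z, z, j)
Total nodes = 4 + 6 + 1 + 4 + 5 + 5 + 5 + 2 + 8 + 5 + 2 + 1 + 3 = 51

51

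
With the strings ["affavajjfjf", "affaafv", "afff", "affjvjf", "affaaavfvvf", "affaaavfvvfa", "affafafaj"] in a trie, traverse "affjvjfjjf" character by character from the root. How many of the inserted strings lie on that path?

1

Walk "affjvjfjjf" from the root; an end-of-word marker is hit whenever a stored word is a prefix of "affjvjfjjf".
Prefixes of the query that are stored words: "affjvjf"
Count: 1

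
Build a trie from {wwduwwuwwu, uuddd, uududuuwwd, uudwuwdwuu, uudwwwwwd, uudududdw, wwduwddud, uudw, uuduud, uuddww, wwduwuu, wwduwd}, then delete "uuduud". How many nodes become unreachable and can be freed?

2

A node on "uuduud"'s path can go only if nothing else ends at it or branches off below it.
The suffix "ud" (2 nodes) is used only by "uuduud"; the node for "uudu" still has the child "d", so pruning stops there.
Nodes removed: 2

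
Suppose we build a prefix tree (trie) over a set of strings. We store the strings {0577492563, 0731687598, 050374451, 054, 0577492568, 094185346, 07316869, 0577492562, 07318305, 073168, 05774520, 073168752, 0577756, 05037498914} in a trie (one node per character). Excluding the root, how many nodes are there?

55

For each word, the new-node count is its length minus the longest prefix already in the trie:
  "0577492563" → 10 new (0, 5, 7, 7, 4, 9, 2, 5, 6, 3)
  "0731687598" → prefix "0" already present; 9 new (7, 3, 1, 6, 8, 7, 5, 9, 8)
  "050374451" → prefix "05" already present; 7 new (0, 3, 7, 4, 4, 5, 1)
  "054" → prefix "05" already present; 1 new (4)
  "0577492568" → prefix "057749256" already present; 1 new (8)
  "094185346" → prefix "0" already present; 8 new (9, 4, 1, 8, 5, 3, 4, 6)
  "07316869" → prefix "073168" already present; 2 new (6, 9)
  "0577492562" → prefix "057749256" already present; 1 new (2)
  "07318305" → prefix "0731" already present; 4 new (8, 3, 0, 5)
  "073168" → prefix "073168" already present; 0 new (none)
  "05774520" → prefix "05774" already present; 3 new (5, 2, 0)
  "073168752" → prefix "07316875" already present; 1 new (2)
  "0577756" → prefix "0577" already present; 3 new (7, 5, 6)
  "05037498914" → prefix "050374" already present; 5 new (9, 8, 9, 1, 4)
Total nodes = 10 + 9 + 7 + 1 + 1 + 8 + 2 + 1 + 4 + 0 + 3 + 1 + 3 + 5 = 55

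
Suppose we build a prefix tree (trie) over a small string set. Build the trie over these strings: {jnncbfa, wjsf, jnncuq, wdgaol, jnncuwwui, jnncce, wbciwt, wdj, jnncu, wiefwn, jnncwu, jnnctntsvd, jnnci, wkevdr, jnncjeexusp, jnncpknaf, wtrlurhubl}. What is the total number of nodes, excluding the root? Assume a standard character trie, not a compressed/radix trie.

70

For each word, the new-node count is its length minus the longest prefix already in the trie:
  "jnncbfa" → 7 new (j, n, n, c, b, f, a)
  "wjsf" → 4 new (w, j, s, f)
  "jnncuq" → prefix "jnnc" already present; 2 new (u, q)
  "wdgaol" → prefix "w" already present; 5 new (d, g, a, o, l)
  "jnncuwwui" → prefix "jnncu" already present; 4 new (w, w, u, i)
  "jnncce" → prefix "jnnc" already present; 2 new (c, e)
  "wbciwt" → prefix "w" already present; 5 new (b, c, i, w, t)
  "wdj" → prefix "wd" already present; 1 new (j)
  "jnncu" → prefix "jnncu" already present; 0 new (none)
  "wiefwn" → prefix "w" already present; 5 new (i, e, f, w, n)
  "jnncwu" → prefix "jnnc" already present; 2 new (w, u)
  "jnnctntsvd" → prefix "jnnc" already present; 6 new (t, n, t, s, v, d)
  "jnnci" → prefix "jnnc" already present; 1 new (i)
  "wkevdr" → prefix "w" already present; 5 new (k, e, v, d, r)
  "jnncjeexusp" → prefix "jnnc" already present; 7 new (j, e, e, x, u, s, p)
  "jnncpknaf" → prefix "jnnc" already present; 5 new (p, k, n, a, f)
  "wtrlurhubl" → prefix "w" already present; 9 new (t, r, l, u, r, h, u, b, l)
Total nodes = 7 + 4 + 2 + 5 + 4 + 2 + 5 + 1 + 0 + 5 + 2 + 6 + 1 + 5 + 7 + 5 + 9 = 70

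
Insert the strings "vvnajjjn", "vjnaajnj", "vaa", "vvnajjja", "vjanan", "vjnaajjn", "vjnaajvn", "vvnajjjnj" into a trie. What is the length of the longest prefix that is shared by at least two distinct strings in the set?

8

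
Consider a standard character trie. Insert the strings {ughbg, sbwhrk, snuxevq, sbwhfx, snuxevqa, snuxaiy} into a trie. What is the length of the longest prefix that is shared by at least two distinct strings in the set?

7

The deepest shared node is where two words last agree before diverging.
e.g. "snuxevq" and "snuxevqa" share the prefix "snuxevq" of length 7; no pair shares a longer one.
Longest shared-prefix length: 7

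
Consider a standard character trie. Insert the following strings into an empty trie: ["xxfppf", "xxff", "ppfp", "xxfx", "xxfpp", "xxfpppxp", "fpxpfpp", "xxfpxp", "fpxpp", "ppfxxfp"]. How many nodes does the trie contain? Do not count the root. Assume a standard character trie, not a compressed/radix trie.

Insert word by word; a character creates a node only if that edge doesn't already exist:
  "xxfppf" → 6 new (x, x, f, p, p, f)
  "xxff" → prefix "xxf" already present; 1 new (f)
  "ppfp" → 4 new (p, p, f, p)
  "xxfx" → prefix "xxf" already present; 1 new (x)
  "xxfpp" → prefix "xxfpp" already present; 0 new (none)
  "xxfpppxp" → prefix "xxfpp" already present; 3 new (p, x, p)
  "fpxpfpp" → 7 new (f, p, x, p, f, p, p)
  "xxfpxp" → prefix "xxfp" already present; 2 new (x, p)
  "fpxpp" → prefix "fpxp" already present; 1 new (p)
  "ppfxxfp" → prefix "ppf" already present; 4 new (x, x, f, p)
Total nodes = 6 + 1 + 4 + 1 + 0 + 3 + 7 + 2 + 1 + 4 = 29

29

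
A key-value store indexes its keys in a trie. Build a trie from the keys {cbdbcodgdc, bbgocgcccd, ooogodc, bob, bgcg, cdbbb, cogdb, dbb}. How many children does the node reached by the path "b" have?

3

Walk "b" from the root, arriving at one node.
Distinct next characters after "b": b, g, o.
That node has 3 child edges.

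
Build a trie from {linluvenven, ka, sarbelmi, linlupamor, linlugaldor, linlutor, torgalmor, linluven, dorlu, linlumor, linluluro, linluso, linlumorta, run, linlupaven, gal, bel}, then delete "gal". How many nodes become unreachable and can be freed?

3

Walk "gal" from the leaf back toward the root, removing each node that no remaining word uses.
No other word shares any prefix with "gal", so all 3 of its nodes go.
Nodes removed: 3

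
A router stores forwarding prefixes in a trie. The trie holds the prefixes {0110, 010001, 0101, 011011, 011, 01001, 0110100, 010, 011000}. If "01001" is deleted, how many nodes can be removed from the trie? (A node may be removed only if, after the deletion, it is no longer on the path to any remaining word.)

Walk "01001" from the leaf back toward the root, removing each node that no remaining word uses.
The suffix "1" (1 node) is used only by "01001"; the node for "0100" still has the child "0", so pruning stops there.
Nodes removed: 1

1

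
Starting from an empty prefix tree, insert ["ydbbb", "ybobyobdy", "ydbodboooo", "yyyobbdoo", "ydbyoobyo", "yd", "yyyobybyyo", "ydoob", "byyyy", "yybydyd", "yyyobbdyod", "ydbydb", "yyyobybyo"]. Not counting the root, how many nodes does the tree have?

Count nodes per top-level branch (shared prefixes stored once):
  'b'-branch (byyyy): 5 nodes
  'y'-branch (ybobyobdy, yd, ydbbb, ydbodboooo, ydbydb, ydbyoobyo, ydoob, yybydyd, yyyobbdoo, yyyobbdyod, yyyobybyo, yyyobybyyo): 53 nodes
Sum: 58

58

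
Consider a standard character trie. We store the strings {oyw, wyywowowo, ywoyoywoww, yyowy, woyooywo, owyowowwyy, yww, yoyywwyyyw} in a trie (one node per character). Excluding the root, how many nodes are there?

For each word, the new-node count is its length minus the longest prefix already in the trie:
  "oyw" → 3 new (o, y, w)
  "wyywowowo" → 9 new (w, y, y, w, o, w, o, w, o)
  "ywoyoywoww" → 10 new (y, w, o, y, o, y, w, o, w, w)
  "yyowy" → prefix "y" already present; 4 new (y, o, w, y)
  "woyooywo" → prefix "w" already present; 7 new (o, y, o, o, y, w, o)
  "owyowowwyy" → prefix "o" already present; 9 new (w, y, o, w, o, w, w, y, y)
  "yww" → prefix "yw" already present; 1 new (w)
  "yoyywwyyyw" → prefix "y" already present; 9 new (o, y, y, w, w, y, y, y, w)
Total nodes = 3 + 9 + 10 + 4 + 7 + 9 + 1 + 9 = 52

52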